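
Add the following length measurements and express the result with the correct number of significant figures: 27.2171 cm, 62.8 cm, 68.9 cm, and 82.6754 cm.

241.6 cm

27.2171 cm + 62.8 cm + 68.9 cm + 82.6754 cm = 241.5925 cm.
Addition/subtraction keeps the fewest decimal places: 27.2171 → 4 decimal places, 62.8 → 1 decimal place, 68.9 → 1 decimal place, 82.6754 → 4 decimal places; limit is 1.
Rounded to 1 decimal place: 241.6 cm.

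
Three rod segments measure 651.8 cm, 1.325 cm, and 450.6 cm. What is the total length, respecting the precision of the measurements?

651.8 cm + 1.325 cm + 450.6 cm = 1103.725 cm.
Addition/subtraction keeps the fewest decimal places: 651.8 → 1 decimal place, 1.325 → 3 decimal places, 450.6 → 1 decimal place; limit is 1.
Rounded to 1 decimal place: 1.1037 × 10^3 cm.

1.1037 × 10^3 cm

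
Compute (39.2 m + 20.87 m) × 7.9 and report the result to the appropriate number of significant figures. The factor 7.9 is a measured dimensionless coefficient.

39.2 m + 20.87 m = 60.07 m; the sum is limited to 1 decimal place (3 s.f.).
Carrying full precision, 60.07 × 7.9 = 474.553 m; 7.9 has 2 s.f., so the result keeps min(3, 2) = 2 s.f.
Rounded to 2 significant figures: 4.7 × 10^2 m.

4.7 × 10^2 m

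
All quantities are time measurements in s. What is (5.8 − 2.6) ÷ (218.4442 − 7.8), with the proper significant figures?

5.8 − 2.6 = 3.2, limited to 1 d.p. → 2 s.f.; 218.4442 − 7.8 = 210.6442, limited to 1 d.p. → 4 s.f.
Carrying full precision, 3.2 ÷ 210.6442 = 0.0151914935232…; keep min(2, 4) = 2 s.f.
Rounded to 2 significant figures: 0.015.

0.015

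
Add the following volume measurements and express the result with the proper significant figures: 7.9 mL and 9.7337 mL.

7.9 mL + 9.7337 mL = 17.6337 mL.
Addition/subtraction keeps the fewest decimal places: 7.9 → 1 decimal place, 9.7337 → 4 decimal places; limit is 1.
Rounded to 1 decimal place: 17.6 mL.

17.6 mL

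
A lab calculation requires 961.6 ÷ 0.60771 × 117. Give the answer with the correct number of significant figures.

961.6 ÷ 0.60771 × 117 = 185133.04043…
Multiplication/division keeps the fewest significant figures: 961.6 → 4 s.f., 0.60771 → 5 s.f., 117 → 3 s.f.; limit is 3.
Rounded to 3 significant figures: 1.85 × 10⁵.

1.85 × 10⁵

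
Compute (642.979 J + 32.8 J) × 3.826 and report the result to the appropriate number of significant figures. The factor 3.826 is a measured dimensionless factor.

2586 J

642.979 J + 32.8 J = 675.779 J; the sum is limited to 1 decimal place (4 s.f.).
Carrying full precision, 675.779 × 3.826 = 2585.530454 J; 3.826 has 4 s.f., so the result keeps min(4, 4) = 4 s.f.
Rounded to 4 significant figures: 2586 J.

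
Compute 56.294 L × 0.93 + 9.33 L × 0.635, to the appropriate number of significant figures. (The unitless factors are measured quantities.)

56.294 × 0.93 = 52.35342 → 52 L (2 s.f., last digit at the 10^0 place).
9.33 × 0.635 = 5.92455 → 5.92 L (3 s.f., last digit at the 10^-2 place).
Sum: 58.27797 L; keep the coarser place, 10^0.
Result: 58 L.

58 L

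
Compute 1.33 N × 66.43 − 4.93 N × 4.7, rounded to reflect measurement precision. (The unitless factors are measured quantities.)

1.33 × 66.43 = 88.3519 → 88.4 N (3 s.f., last digit at the 10^-1 place).
4.93 × 4.7 = 23.171 → 23 N (2 s.f., last digit at the 10^0 place).
Difference: 65.1809 N; keep the coarser place, 10^0.
Result: 65 N.

65 N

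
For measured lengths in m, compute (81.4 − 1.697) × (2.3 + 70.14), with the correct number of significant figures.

81.4 − 1.697 = 79.703, limited to 1 d.p. → 3 s.f.; 2.3 + 70.14 = 72.44, limited to 1 d.p. → 3 s.f.
Carrying full precision, 79.703 × 72.44 = 5773.68532; keep min(3, 3) = 3 s.f.
Rounded to 3 significant figures: 5.77 × 10³ m².

5.77 × 10³ m²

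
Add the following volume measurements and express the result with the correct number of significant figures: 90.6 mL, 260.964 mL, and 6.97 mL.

90.6 mL + 260.964 mL + 6.97 mL = 358.534 mL.
Addition/subtraction keeps the fewest decimal places: 90.6 → 1 decimal place, 260.964 → 3 decimal places, 6.97 → 2 decimal places; limit is 1.
Rounded to 1 decimal place: 358.5 mL.

358.5 mL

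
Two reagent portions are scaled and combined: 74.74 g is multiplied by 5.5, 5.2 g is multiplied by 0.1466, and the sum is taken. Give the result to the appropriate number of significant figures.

4.1 × 10² g

74.74 × 5.5 = 411.07 → 4.1 × 10² g (2 s.f., last digit at the 10^1 place).
5.2 × 0.1466 = 0.76232 → 0.76 g (2 s.f., last digit at the 10^-2 place).
Sum: 411.83232 g; keep the coarser place, 10^1.
Result: 4.1 × 10² g.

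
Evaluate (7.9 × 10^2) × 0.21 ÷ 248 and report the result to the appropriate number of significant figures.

(7.9 × 10^2) × 0.21 ÷ 248 = 0.668951612903…
Multiplication/division keeps the fewest significant figures: 7.9 × 10^2 → 2 s.f., 0.21 → 2 s.f., 248 → 3 s.f.; limit is 2.
Rounded to 2 significant figures: 0.67.

0.67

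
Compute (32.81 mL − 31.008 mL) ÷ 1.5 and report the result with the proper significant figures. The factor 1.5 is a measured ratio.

1.2 mL

32.81 mL − 31.008 mL = 1.802 mL; the difference is limited to 2 decimal places (3 s.f.).
Carrying full precision, 1.802 ÷ 1.5 = 1.20133333333… mL; 1.5 has 2 s.f., so the result keeps min(3, 2) = 2 s.f.
Rounded to 2 significant figures: 1.2 mL.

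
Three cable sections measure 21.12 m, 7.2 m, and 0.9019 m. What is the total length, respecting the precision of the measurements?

21.12 m + 7.2 m + 0.9019 m = 29.2219 m.
Addition/subtraction keeps the fewest decimal places: 21.12 → 2 decimal places, 7.2 → 1 decimal place, 0.9019 → 4 decimal places; limit is 1.
Rounded to 1 decimal place: 29.2 m.

29.2 m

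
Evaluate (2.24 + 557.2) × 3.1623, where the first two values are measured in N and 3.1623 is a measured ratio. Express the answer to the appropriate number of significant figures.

2.24 N + 557.2 N = 559.44 N; the sum is limited to 1 decimal place (4 s.f.).
Carrying full precision, 559.44 × 3.1623 = 1769.117112 N; 3.1623 has 5 s.f., so the result keeps min(4, 5) = 4 s.f.
Rounded to 4 significant figures: 1769 N.

1769 N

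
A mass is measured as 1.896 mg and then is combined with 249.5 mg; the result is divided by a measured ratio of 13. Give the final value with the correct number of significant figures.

1.896 mg + 249.5 mg = 251.396 mg; the sum is limited to 1 decimal place (4 s.f.).
Carrying full precision, 251.396 ÷ 13 = 19.3381538462… mg; 13 has 2 s.f., so the result keeps min(4, 2) = 2 s.f.
Rounded to 2 significant figures: 19 mg.

19 mg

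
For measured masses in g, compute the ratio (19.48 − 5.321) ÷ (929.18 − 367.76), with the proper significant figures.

0.02522

19.48 − 5.321 = 14.159, limited to 2 d.p. → 4 s.f.; 929.18 − 367.76 = 561.42, limited to 2 d.p. → 5 s.f.
Carrying full precision, 14.159 ÷ 561.42 = 0.0252199779131…; keep min(4, 5) = 4 s.f.
Rounded to 4 significant figures: 0.02522.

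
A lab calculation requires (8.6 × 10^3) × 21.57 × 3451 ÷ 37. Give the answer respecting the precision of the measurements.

1.7 × 10^7

(8.6 × 10^3) × 21.57 × 3451 ÷ 37 = 17301821.6757…
Multiplication/division keeps the fewest significant figures: 8.6 × 10^3 → 2 s.f., 21.57 → 4 s.f., 3451 → 4 s.f., 37 → 2 s.f.; limit is 2.
Rounded to 2 significant figures: 1.7 × 10^7.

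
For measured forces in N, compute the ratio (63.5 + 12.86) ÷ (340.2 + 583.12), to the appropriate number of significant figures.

0.0827

63.5 + 12.86 = 76.36, limited to 1 d.p. → 3 s.f.; 340.2 + 583.12 = 923.32, limited to 1 d.p. → 4 s.f.
Carrying full precision, 76.36 ÷ 923.32 = 0.0827015552571…; keep min(3, 4) = 3 s.f.
Rounded to 3 significant figures: 0.0827.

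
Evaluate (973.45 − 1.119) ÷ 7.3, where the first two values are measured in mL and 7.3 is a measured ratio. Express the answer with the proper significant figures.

973.45 mL − 1.119 mL = 972.331 mL; the difference is limited to 2 decimal places (5 s.f.).
Carrying full precision, 972.331 ÷ 7.3 = 133.196027397… mL; 7.3 has 2 s.f., so the result keeps min(5, 2) = 2 s.f.
Rounded to 2 significant figures: 1.3 × 10² mL.

1.3 × 10² mL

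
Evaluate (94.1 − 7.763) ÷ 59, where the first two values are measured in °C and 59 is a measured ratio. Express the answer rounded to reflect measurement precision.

94.1 °C − 7.763 °C = 86.337 °C; the difference is limited to 1 decimal place (3 s.f.).
Carrying full precision, 86.337 ÷ 59 = 1.46333898305… °C; 59 has 2 s.f., so the result keeps min(3, 2) = 2 s.f.
Rounded to 2 significant figures: 1.5 °C.

1.5 °C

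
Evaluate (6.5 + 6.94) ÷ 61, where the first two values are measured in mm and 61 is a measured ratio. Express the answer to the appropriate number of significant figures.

2.2 × 10^-1 mm

6.5 mm + 6.94 mm = 13.44 mm; the sum is limited to 1 decimal place (3 s.f.).
Carrying full precision, 13.44 ÷ 61 = 0.220327868852… mm; 61 has 2 s.f., so the result keeps min(3, 2) = 2 s.f.
Rounded to 2 significant figures: 2.2 × 10^-1 mm.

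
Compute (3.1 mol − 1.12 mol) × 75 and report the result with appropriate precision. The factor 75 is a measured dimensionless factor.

3.1 mol − 1.12 mol = 1.98 mol; the difference is limited to 1 decimal place (2 s.f.).
Carrying full precision, 1.98 × 75 = 148.5 mol; 75 has 2 s.f., so the result keeps min(2, 2) = 2 s.f.
Rounded to 2 significant figures: 1.5 × 10^2 mol.

1.5 × 10^2 mol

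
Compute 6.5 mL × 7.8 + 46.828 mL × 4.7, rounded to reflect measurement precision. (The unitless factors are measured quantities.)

2.7 × 10^2 mL

6.5 × 7.8 = 50.7 → 51 mL (2 s.f., last digit at the 10^0 place).
46.828 × 4.7 = 220.0916 → 2.2 × 10^2 mL (2 s.f., last digit at the 10^1 place).
Sum: 270.7916 mL; keep the coarser place, 10^1.
Result: 2.7 × 10^2 mL.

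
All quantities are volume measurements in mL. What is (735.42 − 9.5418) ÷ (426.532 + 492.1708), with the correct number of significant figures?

0.79011

735.42 − 9.5418 = 725.8782, limited to 2 d.p. → 5 s.f.; 426.532 + 492.1708 = 918.7028, limited to 3 d.p. → 6 s.f.
Carrying full precision, 725.8782 ÷ 918.7028 = 0.790112101541…; keep min(5, 6) = 5 s.f.
Rounded to 5 significant figures: 0.79011.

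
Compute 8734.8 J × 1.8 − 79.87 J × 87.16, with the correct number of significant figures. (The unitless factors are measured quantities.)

8734.8 × 1.8 = 15722.64 → 1.6 × 10^4 J (2 s.f., last digit at the 10^3 place).
79.87 × 87.16 = 6961.4692 → 6961 J (4 s.f., last digit at the 10^0 place).
Difference: 8761.1708 J; keep the coarser place, 10^3.
Result: 9 × 10^3 J.

9 × 10^3 J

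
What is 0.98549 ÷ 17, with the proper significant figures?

0.98549 ÷ 17 = 0.05797
Multiplication/division keeps the fewest significant figures: 0.98549 → 5 s.f., 17 → 2 s.f.; limit is 2.
Rounded to 2 significant figures: 0.058.

0.058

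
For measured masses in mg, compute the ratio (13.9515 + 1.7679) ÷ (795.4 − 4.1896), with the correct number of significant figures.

0.01987

13.9515 + 1.7679 = 15.7194, limited to 4 d.p. → 6 s.f.; 795.4 − 4.1896 = 791.2104, limited to 1 d.p. → 4 s.f.
Carrying full precision, 15.7194 ÷ 791.2104 = 0.0198675346027…; keep min(6, 4) = 4 s.f.
Rounded to 4 significant figures: 0.01987.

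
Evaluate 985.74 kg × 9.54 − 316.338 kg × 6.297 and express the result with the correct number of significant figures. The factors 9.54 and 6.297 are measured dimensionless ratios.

985.74 × 9.54 = 9403.9596 → 9.40 × 10^3 kg (3 s.f., last digit at the 10^1 place).
316.338 × 6.297 = 1991.980386 → 1992 kg (4 s.f., last digit at the 10^0 place).
Difference: 7411.979214 kg; keep the coarser place, 10^1.
Result: 7.41 × 10^3 kg.

7.41 × 10^3 kg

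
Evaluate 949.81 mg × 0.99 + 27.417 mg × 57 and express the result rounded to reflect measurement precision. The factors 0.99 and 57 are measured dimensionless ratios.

2.5 × 10^3 mg

949.81 × 0.99 = 940.3119 → 9.4 × 10^2 mg (2 s.f., last digit at the 10^1 place).
27.417 × 57 = 1562.769 → 1.6 × 10^3 mg (2 s.f., last digit at the 10^2 place).
Sum: 2503.0809 mg; keep the coarser place, 10^2.
Result: 2.5 × 10^3 mg.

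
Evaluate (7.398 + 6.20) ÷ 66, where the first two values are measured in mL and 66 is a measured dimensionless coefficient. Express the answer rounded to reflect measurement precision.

0.21 mL

7.398 mL + 6.20 mL = 13.598 mL; the sum is limited to 2 decimal places (4 s.f.).
Carrying full precision, 13.598 ÷ 66 = 0.20603030303… mL; 66 has 2 s.f., so the result keeps min(4, 2) = 2 s.f.
Rounded to 2 significant figures: 0.21 mL.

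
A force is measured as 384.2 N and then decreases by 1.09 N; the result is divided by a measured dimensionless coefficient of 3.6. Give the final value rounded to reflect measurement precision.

384.2 N − 1.09 N = 383.11 N; the difference is limited to 1 decimal place (4 s.f.).
Carrying full precision, 383.11 ÷ 3.6 = 106.419444444… N; 3.6 has 2 s.f., so the result keeps min(4, 2) = 2 s.f.
Rounded to 2 significant figures: 1.1 × 10^2 N.

1.1 × 10^2 N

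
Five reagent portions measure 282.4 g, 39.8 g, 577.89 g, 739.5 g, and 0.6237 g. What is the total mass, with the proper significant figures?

1640.2 g

282.4 g + 39.8 g + 577.89 g + 739.5 g + 0.6237 g = 1640.2137 g.
Addition/subtraction keeps the fewest decimal places: 282.4 → 1 decimal place, 39.8 → 1 decimal place, 577.89 → 2 decimal places, 739.5 → 1 decimal place, 0.6237 → 4 decimal places; limit is 1.
Rounded to 1 decimal place: 1640.2 g.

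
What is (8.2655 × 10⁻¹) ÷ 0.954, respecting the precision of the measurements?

(8.2655 × 10⁻¹) ÷ 0.954 = 0.866404612159…
Multiplication/division keeps the fewest significant figures: 8.2655 × 10⁻¹ → 5 s.f., 0.954 → 3 s.f.; limit is 3.
Rounded to 3 significant figures: 0.866.

0.866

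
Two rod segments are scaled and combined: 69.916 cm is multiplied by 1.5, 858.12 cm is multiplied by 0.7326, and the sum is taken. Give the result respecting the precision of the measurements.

69.916 × 1.5 = 104.874 → 1.0 × 10² cm (2 s.f., last digit at the 10^1 place).
858.12 × 0.7326 = 628.658712 → 628.7 cm (4 s.f., last digit at the 10^-1 place).
Sum: 733.532712 cm; keep the coarser place, 10^1.
Result: 7.3 × 10² cm.

7.3 × 10² cm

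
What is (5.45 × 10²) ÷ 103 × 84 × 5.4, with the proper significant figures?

(5.45 × 10²) ÷ 103 × 84 × 5.4 = 2400.11650485…
Multiplication/division keeps the fewest significant figures: 5.45 × 10² → 3 s.f., 103 → 3 s.f., 84 → 2 s.f., 5.4 → 2 s.f.; limit is 2.
Rounded to 2 significant figures: 2.4 × 10³.

2.4 × 10³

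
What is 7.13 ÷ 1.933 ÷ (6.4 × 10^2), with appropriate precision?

0.0058

7.13 ÷ 1.933 ÷ (6.4 × 10^2) = 0.00576338592861…
Multiplication/division keeps the fewest significant figures: 7.13 → 3 s.f., 1.933 → 4 s.f., 6.4 × 10^2 → 2 s.f.; limit is 2.
Rounded to 2 significant figures: 0.0058.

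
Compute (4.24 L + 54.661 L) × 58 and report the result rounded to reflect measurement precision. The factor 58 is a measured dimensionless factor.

4.24 L + 54.661 L = 58.901 L; the sum is limited to 2 decimal places (4 s.f.).
Carrying full precision, 58.901 × 58 = 3416.258 L; 58 has 2 s.f., so the result keeps min(4, 2) = 2 s.f.
Rounded to 2 significant figures: 3.4 × 10³ L.

3.4 × 10³ L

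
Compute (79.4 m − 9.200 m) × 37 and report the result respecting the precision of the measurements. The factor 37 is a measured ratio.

79.4 m − 9.200 m = 70.200 m; the difference is limited to 1 decimal place (3 s.f.).
Carrying full precision, 70.200 × 37 = 2597.4 m; 37 has 2 s.f., so the result keeps min(3, 2) = 2 s.f.
Rounded to 2 significant figures: 2.6 × 10^3 m.

2.6 × 10^3 m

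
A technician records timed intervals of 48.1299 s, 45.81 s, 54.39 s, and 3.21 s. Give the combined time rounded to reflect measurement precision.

48.1299 s + 45.81 s + 54.39 s + 3.21 s = 151.5399 s.
Addition/subtraction keeps the fewest decimal places: 48.1299 → 4 decimal places, 45.81 → 2 decimal places, 54.39 → 2 decimal places, 3.21 → 2 decimal places; limit is 2.
Rounded to 2 decimal places: 151.54 s.

151.54 s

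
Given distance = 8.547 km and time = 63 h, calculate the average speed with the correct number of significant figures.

average speed = 8.547 km ÷ 63 h = 0.135666666667… km/h.
8.547 has 4 significant figures; 63 has 2.
Division/multiplication keeps the fewest: 2 significant figures.
Rounded: 0.14 km/h.

0.14 km/h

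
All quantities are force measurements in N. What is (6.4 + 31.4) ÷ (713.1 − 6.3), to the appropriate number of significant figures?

5.35 × 10^-2

6.4 + 31.4 = 37.8, limited to 1 d.p. → 3 s.f.; 713.1 − 6.3 = 706.8, limited to 1 d.p. → 4 s.f.
Carrying full precision, 37.8 ÷ 706.8 = 0.053480475382…; keep min(3, 4) = 3 s.f.
Rounded to 3 significant figures: 5.35 × 10^-2.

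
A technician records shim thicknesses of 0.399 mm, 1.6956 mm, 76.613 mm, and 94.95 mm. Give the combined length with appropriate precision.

173.66 mm

0.399 mm + 1.6956 mm + 76.613 mm + 94.95 mm = 173.6576 mm.
Addition/subtraction keeps the fewest decimal places: 0.399 → 3 decimal places, 1.6956 → 4 decimal places, 76.613 → 3 decimal places, 94.95 → 2 decimal places; limit is 2.
Rounded to 2 decimal places: 173.66 mm.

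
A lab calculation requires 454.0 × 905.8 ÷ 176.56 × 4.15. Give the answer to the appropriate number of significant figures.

9.67 × 10³

454.0 × 905.8 ÷ 176.56 × 4.15 = 9665.93667875…
Multiplication/division keeps the fewest significant figures: 454.0 → 4 s.f., 905.8 → 4 s.f., 176.56 → 5 s.f., 4.15 → 3 s.f.; limit is 3.
Rounded to 3 significant figures: 9.67 × 10³.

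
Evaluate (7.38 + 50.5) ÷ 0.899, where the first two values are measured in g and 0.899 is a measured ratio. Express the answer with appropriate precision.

7.38 g + 50.5 g = 57.88 g; the sum is limited to 1 decimal place (3 s.f.).
Carrying full precision, 57.88 ÷ 0.899 = 64.382647386… g; 0.899 has 3 s.f., so the result keeps min(3, 3) = 3 s.f.
Rounded to 3 significant figures: 64.4 g.

64.4 g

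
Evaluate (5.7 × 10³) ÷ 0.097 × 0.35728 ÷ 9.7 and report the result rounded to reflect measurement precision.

2.2 × 10³

(5.7 × 10³) ÷ 0.097 × 0.35728 ÷ 9.7 = 2164.41279626…
Multiplication/division keeps the fewest significant figures: 5.7 × 10³ → 2 s.f., 0.097 → 2 s.f., 0.35728 → 5 s.f., 9.7 → 2 s.f.; limit is 2.
Rounded to 2 significant figures: 2.2 × 10³.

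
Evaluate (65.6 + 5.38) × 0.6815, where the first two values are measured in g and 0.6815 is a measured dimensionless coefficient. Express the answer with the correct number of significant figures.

48.4 g

65.6 g + 5.38 g = 70.98 g; the sum is limited to 1 decimal place (3 s.f.).
Carrying full precision, 70.98 × 0.6815 = 48.37287 g; 0.6815 has 4 s.f., so the result keeps min(3, 4) = 3 s.f.
Rounded to 3 significant figures: 48.4 g.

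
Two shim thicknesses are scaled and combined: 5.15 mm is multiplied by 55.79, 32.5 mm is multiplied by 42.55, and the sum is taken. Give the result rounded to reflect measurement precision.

1.67 × 10³ mm

5.15 × 55.79 = 287.3185 → 287 mm (3 s.f., last digit at the 10^0 place).
32.5 × 42.55 = 1382.875 → 1.38 × 10³ mm (3 s.f., last digit at the 10^1 place).
Sum: 1670.1935 mm; keep the coarser place, 10^1.
Result: 1.67 × 10³ mm.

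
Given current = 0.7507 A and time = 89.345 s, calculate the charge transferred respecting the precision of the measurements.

charge transferred = 0.7507 A × 89.345 s = 67.0712915 C.
0.7507 has 4 significant figures; 89.345 has 5.
Division/multiplication keeps the fewest: 4 significant figures.
Rounded: 67.07 C.

67.07 C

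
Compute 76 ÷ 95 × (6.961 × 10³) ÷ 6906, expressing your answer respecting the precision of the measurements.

76 ÷ 95 × (6.961 × 10³) ÷ 6906 = 0.806371271358…
Multiplication/division keeps the fewest significant figures: 76 → 2 s.f., 95 → 2 s.f., 6.961 × 10³ → 4 s.f., 6906 → 4 s.f.; limit is 2.
Rounded to 2 significant figures: 0.81.

0.81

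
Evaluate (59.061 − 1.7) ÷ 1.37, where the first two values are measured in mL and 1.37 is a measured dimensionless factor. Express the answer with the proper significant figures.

59.061 mL − 1.7 mL = 57.361 mL; the difference is limited to 1 decimal place (3 s.f.).
Carrying full precision, 57.361 ÷ 1.37 = 41.8693430657… mL; 1.37 has 3 s.f., so the result keeps min(3, 3) = 3 s.f.
Rounded to 3 significant figures: 41.9 mL.

41.9 mL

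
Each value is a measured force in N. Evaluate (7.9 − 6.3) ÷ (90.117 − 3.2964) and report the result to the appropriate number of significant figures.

7.9 − 6.3 = 1.6, limited to 1 d.p. → 2 s.f.; 90.117 − 3.2964 = 86.8206, limited to 3 d.p. → 5 s.f.
Carrying full precision, 1.6 ÷ 86.8206 = 0.0184288060668…; keep min(2, 5) = 2 s.f.
Rounded to 2 significant figures: 0.018.

0.018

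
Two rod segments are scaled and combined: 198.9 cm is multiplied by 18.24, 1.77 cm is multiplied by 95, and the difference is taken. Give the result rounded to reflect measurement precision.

3.46 × 10^3 cm

198.9 × 18.24 = 3627.936 → 3628 cm (4 s.f., last digit at the 10^0 place).
1.77 × 95 = 168.15 → 1.7 × 10^2 cm (2 s.f., last digit at the 10^1 place).
Difference: 3459.786 cm; keep the coarser place, 10^1.
Result: 3.46 × 10^3 cm.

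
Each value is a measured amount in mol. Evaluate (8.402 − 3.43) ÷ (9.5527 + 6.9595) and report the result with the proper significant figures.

0.301

8.402 − 3.43 = 4.972, limited to 2 d.p. → 3 s.f.; 9.5527 + 6.9595 = 16.5122, limited to 4 d.p. → 6 s.f.
Carrying full precision, 4.972 ÷ 16.5122 = 0.301110693911…; keep min(3, 6) = 3 s.f.
Rounded to 3 significant figures: 0.301.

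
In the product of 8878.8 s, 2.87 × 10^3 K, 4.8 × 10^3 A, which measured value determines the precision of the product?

8878.8 s → 5 s.f.; 2.87 × 10^3 K → 3 s.f.; 4.8 × 10^3 A → 2 s.f.
The fewest is 2 significant figures, from 4.8 × 10^3 A.

4.8 × 10^3 A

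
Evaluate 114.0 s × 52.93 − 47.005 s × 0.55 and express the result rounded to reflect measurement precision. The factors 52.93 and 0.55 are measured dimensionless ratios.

114.0 × 52.93 = 6034.02 → 6034 s (4 s.f., last digit at the 10^0 place).
47.005 × 0.55 = 25.85275 → 26 s (2 s.f., last digit at the 10^0 place).
Difference: 6008.16725 s; keep the coarser place, 10^0.
Result: 6008 s.

6008 s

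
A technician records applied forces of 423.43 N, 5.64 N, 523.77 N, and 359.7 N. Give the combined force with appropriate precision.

1312.5 N

423.43 N + 5.64 N + 523.77 N + 359.7 N = 1312.54 N.
Addition/subtraction keeps the fewest decimal places: 423.43 → 2 decimal places, 5.64 → 2 decimal places, 523.77 → 2 decimal places, 359.7 → 1 decimal place; limit is 1.
Rounded to 1 decimal place: 1312.5 N.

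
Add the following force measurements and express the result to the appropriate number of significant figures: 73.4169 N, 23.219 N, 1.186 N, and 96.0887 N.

193.911 N

73.4169 N + 23.219 N + 1.186 N + 96.0887 N = 193.9106 N.
Addition/subtraction keeps the fewest decimal places: 73.4169 → 4 decimal places, 23.219 → 3 decimal places, 1.186 → 3 decimal places, 96.0887 → 4 decimal places; limit is 3.
Rounded to 3 decimal places: 193.911 N.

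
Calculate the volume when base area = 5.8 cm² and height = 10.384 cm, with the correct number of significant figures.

6.0 × 10^1 cm³

volume = 5.8 cm² × 10.384 cm = 60.2272 cm³.
5.8 has 2 significant figures; 10.384 has 5.
Division/multiplication keeps the fewest: 2 significant figures.
Rounded: 6.0 × 10^1 cm³.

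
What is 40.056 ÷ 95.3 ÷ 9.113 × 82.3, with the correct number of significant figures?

40.056 ÷ 95.3 ÷ 9.113 × 82.3 = 3.79588584001…
Multiplication/division keeps the fewest significant figures: 40.056 → 5 s.f., 95.3 → 3 s.f., 9.113 → 4 s.f., 82.3 → 3 s.f.; limit is 3.
Rounded to 3 significant figures: 3.80.

3.80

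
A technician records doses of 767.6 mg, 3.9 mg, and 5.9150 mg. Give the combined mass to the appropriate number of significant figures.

777.4 mg

767.6 mg + 3.9 mg + 5.9150 mg = 777.4150 mg.
Addition/subtraction keeps the fewest decimal places: 767.6 → 1 decimal place, 3.9 → 1 decimal place, 5.9150 → 4 decimal places; limit is 1.
Rounded to 1 decimal place: 777.4 mg.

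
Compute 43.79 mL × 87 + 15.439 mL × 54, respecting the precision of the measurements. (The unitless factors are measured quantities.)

43.79 × 87 = 3809.73 → 3.8 × 10^3 mL (2 s.f., last digit at the 10^2 place).
15.439 × 54 = 833.706 → 8.3 × 10^2 mL (2 s.f., last digit at the 10^1 place).
Sum: 4643.436 mL; keep the coarser place, 10^2.
Result: 4.6 × 10^3 mL.

4.6 × 10^3 mL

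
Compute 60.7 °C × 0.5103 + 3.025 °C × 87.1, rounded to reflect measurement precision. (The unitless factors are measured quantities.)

294 °C

60.7 × 0.5103 = 30.97521 → 31.0 °C (3 s.f., last digit at the 10^-1 place).
3.025 × 87.1 = 263.4775 → 263 °C (3 s.f., last digit at the 10^0 place).
Sum: 294.45271 °C; keep the coarser place, 10^0.
Result: 294 °C.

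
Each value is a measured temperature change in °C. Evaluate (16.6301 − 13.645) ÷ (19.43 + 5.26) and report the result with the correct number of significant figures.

16.6301 − 13.645 = 2.9851, limited to 3 d.p. → 4 s.f.; 19.43 + 5.26 = 24.69, limited to 2 d.p. → 4 s.f.
Carrying full precision, 2.9851 ÷ 24.69 = 0.120903199676…; keep min(4, 4) = 4 s.f.
Rounded to 4 significant figures: 0.1209.

0.1209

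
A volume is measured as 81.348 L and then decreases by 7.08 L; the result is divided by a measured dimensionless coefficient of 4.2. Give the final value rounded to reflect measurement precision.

18 L

81.348 L − 7.08 L = 74.268 L; the difference is limited to 2 decimal places (4 s.f.).
Carrying full precision, 74.268 ÷ 4.2 = 17.6828571429… L; 4.2 has 2 s.f., so the result keeps min(4, 2) = 2 s.f.
Rounded to 2 significant figures: 18 L.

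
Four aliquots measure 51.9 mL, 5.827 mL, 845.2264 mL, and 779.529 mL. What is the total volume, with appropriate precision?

51.9 mL + 5.827 mL + 845.2264 mL + 779.529 mL = 1682.4824 mL.
Addition/subtraction keeps the fewest decimal places: 51.9 → 1 decimal place, 5.827 → 3 decimal places, 845.2264 → 4 decimal places, 779.529 → 3 decimal places; limit is 1.
Rounded to 1 decimal place: 1682.5 mL.

1682.5 mL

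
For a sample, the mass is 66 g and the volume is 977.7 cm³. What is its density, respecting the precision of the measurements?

0.068 g/cm³

density = 66 g ÷ 977.7 cm³ = 0.0675053697453… g/cm³.
66 has 2 significant figures; 977.7 has 4.
Division/multiplication keeps the fewest: 2 significant figures.
Rounded: 0.068 g/cm³.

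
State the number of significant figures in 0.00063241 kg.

5

0.00063241: leading zeros are not significant.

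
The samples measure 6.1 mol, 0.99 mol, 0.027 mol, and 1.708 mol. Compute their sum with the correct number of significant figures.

6.1 mol + 0.99 mol + 0.027 mol + 1.708 mol = 8.825 mol.
Addition/subtraction keeps the fewest decimal places: 6.1 → 1 decimal place, 0.99 → 2 decimal places, 0.027 → 3 decimal places, 1.708 → 3 decimal places; limit is 1.
Rounded to 1 decimal place: 8.8 mol.

8.8 mol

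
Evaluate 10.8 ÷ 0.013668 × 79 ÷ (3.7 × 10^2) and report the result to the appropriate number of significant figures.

1.7 × 10^2

10.8 ÷ 0.013668 × 79 ÷ (3.7 × 10^2) = 168.711292504…
Multiplication/division keeps the fewest significant figures: 10.8 → 3 s.f., 0.013668 → 5 s.f., 79 → 2 s.f., 3.7 × 10^2 → 2 s.f.; limit is 2.
Rounded to 2 significant figures: 1.7 × 10^2.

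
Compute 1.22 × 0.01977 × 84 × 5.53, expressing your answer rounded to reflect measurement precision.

1.22 × 0.01977 × 84 × 5.53 = 11.203943688
Multiplication/division keeps the fewest significant figures: 1.22 → 3 s.f., 0.01977 → 4 s.f., 84 → 2 s.f., 5.53 → 3 s.f.; limit is 2.
Rounded to 2 significant figures: 11.

11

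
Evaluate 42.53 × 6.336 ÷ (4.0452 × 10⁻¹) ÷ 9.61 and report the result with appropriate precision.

42.53 × 6.336 ÷ (4.0452 × 10⁻¹) ÷ 9.61 = 69.318182169…
Multiplication/division keeps the fewest significant figures: 42.53 → 4 s.f., 6.336 → 4 s.f., 4.0452 × 10⁻¹ → 5 s.f., 9.61 → 3 s.f.; limit is 3.
Rounded to 3 significant figures: 69.3.

69.3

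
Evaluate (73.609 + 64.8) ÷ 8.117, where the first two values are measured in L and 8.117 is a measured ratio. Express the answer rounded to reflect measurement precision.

73.609 L + 64.8 L = 138.409 L; the sum is limited to 1 decimal place (4 s.f.).
Carrying full precision, 138.409 ÷ 8.117 = 17.0517432549… L; 8.117 has 4 s.f., so the result keeps min(4, 4) = 4 s.f.
Rounded to 4 significant figures: 17.05 L.

17.05 L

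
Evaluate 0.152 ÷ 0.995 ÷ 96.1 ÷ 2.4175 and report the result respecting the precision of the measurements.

0.152 ÷ 0.995 ÷ 96.1 ÷ 2.4175 = 0.000657552808101…
Multiplication/division keeps the fewest significant figures: 0.152 → 3 s.f., 0.995 → 3 s.f., 96.1 → 3 s.f., 2.4175 → 5 s.f.; limit is 3.
Rounded to 3 significant figures: 6.58 × 10^-4.

6.58 × 10^-4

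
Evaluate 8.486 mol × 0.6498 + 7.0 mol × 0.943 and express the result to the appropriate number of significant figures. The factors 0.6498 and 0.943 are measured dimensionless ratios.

12.1 mol

8.486 × 0.6498 = 5.5142028 → 5.514 mol (4 s.f., last digit at the 10^-3 place).
7.0 × 0.943 = 6.601 → 6.6 mol (2 s.f., last digit at the 10^-1 place).
Sum: 12.1152028 mol; keep the coarser place, 10^-1.
Result: 12.1 mol.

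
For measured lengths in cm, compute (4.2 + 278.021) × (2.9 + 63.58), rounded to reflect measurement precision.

4.2 + 278.021 = 282.221, limited to 1 d.p. → 4 s.f.; 2.9 + 63.58 = 66.48, limited to 1 d.p. → 3 s.f.
Carrying full precision, 282.221 × 66.48 = 18762.05208; keep min(4, 3) = 3 s.f.
Rounded to 3 significant figures: 1.88 × 10^4 cm².

1.88 × 10^4 cm²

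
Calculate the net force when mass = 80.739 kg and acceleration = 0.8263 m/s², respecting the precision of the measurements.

net force = 80.739 kg × 0.8263 m/s² = 66.7146357 N.
80.739 has 5 significant figures; 0.8263 has 4.
Division/multiplication keeps the fewest: 4 significant figures.
Rounded: 66.71 N.

66.71 N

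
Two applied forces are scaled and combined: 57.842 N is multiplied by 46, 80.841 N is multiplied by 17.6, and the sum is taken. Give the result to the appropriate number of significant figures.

4.1 × 10³ N

57.842 × 46 = 2660.732 → 2.7 × 10³ N (2 s.f., last digit at the 10^2 place).
80.841 × 17.6 = 1422.8016 → 1.42 × 10³ N (3 s.f., last digit at the 10^1 place).
Sum: 4083.5336 N; keep the coarser place, 10^2.
Result: 4.1 × 10³ N.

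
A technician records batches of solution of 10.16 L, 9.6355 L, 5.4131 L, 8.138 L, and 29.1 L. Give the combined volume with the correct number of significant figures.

62.4 L

10.16 L + 9.6355 L + 5.4131 L + 8.138 L + 29.1 L = 62.4466 L.
Addition/subtraction keeps the fewest decimal places: 10.16 → 2 decimal places, 9.6355 → 4 decimal places, 5.4131 → 4 decimal places, 8.138 → 3 decimal places, 29.1 → 1 decimal place; limit is 1.
Rounded to 1 decimal place: 62.4 L.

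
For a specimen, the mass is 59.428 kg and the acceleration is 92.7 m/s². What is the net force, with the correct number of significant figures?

5.51 × 10^3 N

net force = 59.428 kg × 92.7 m/s² = 5508.9756 N.
59.428 has 5 significant figures; 92.7 has 3.
Division/multiplication keeps the fewest: 3 significant figures.
Rounded: 5.51 × 10^3 N.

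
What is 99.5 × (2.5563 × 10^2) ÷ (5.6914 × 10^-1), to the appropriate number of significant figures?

4.47 × 10^4

99.5 × (2.5563 × 10^2) ÷ (5.6914 × 10^-1) = 44690.5594406…
Multiplication/division keeps the fewest significant figures: 99.5 → 3 s.f., 2.5563 × 10^2 → 5 s.f., 5.6914 × 10^-1 → 5 s.f.; limit is 3.
Rounded to 3 significant figures: 4.47 × 10^4.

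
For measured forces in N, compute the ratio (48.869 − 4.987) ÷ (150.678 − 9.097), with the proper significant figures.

48.869 − 4.987 = 43.882, limited to 3 d.p. → 5 s.f.; 150.678 − 9.097 = 141.581, limited to 3 d.p. → 6 s.f.
Carrying full precision, 43.882 ÷ 141.581 = 0.309942718303…; keep min(5, 6) = 5 s.f.
Rounded to 5 significant figures: 0.30994.

0.30994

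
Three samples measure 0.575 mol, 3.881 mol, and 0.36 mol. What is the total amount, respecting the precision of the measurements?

0.575 mol + 3.881 mol + 0.36 mol = 4.816 mol.
Addition/subtraction keeps the fewest decimal places: 0.575 → 3 decimal places, 3.881 → 3 decimal places, 0.36 → 2 decimal places; limit is 2.
Rounded to 2 decimal places: 4.82 mol.

4.82 mol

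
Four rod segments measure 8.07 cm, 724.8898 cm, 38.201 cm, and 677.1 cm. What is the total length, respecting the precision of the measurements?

8.07 cm + 724.8898 cm + 38.201 cm + 677.1 cm = 1448.2608 cm.
Addition/subtraction keeps the fewest decimal places: 8.07 → 2 decimal places, 724.8898 → 4 decimal places, 38.201 → 3 decimal places, 677.1 → 1 decimal place; limit is 1.
Rounded to 1 decimal place: 1448.3 cm.

1448.3 cm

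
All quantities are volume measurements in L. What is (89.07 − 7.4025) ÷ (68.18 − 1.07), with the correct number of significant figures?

1.217

89.07 − 7.4025 = 81.6675, limited to 2 d.p. → 4 s.f.; 68.18 − 1.07 = 67.11, limited to 2 d.p. → 4 s.f.
Carrying full precision, 81.6675 ÷ 67.11 = 1.21691998212…; keep min(4, 4) = 4 s.f.
Rounded to 4 significant figures: 1.217.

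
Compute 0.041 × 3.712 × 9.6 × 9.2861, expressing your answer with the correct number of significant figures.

14

0.041 × 3.712 × 9.6 × 9.2861 = 13.5673932595…
Multiplication/division keeps the fewest significant figures: 0.041 → 2 s.f., 3.712 → 4 s.f., 9.6 → 2 s.f., 9.2861 → 5 s.f.; limit is 2.
Rounded to 2 significant figures: 14.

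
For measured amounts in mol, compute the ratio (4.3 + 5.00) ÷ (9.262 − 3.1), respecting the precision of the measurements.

1.5

4.3 + 5.00 = 9.30, limited to 1 d.p. → 2 s.f.; 9.262 − 3.1 = 6.162, limited to 1 d.p. → 2 s.f.
Carrying full precision, 9.30 ÷ 6.162 = 1.50925024343…; keep min(2, 2) = 2 s.f.
Rounded to 2 significant figures: 1.5.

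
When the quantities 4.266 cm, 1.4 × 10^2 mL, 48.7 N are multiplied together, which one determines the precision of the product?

1.4 × 10^2 mL

4.266 cm → 4 s.f.; 1.4 × 10^2 mL → 2 s.f.; 48.7 N → 3 s.f.
The fewest is 2 significant figures, from 1.4 × 10^2 mL.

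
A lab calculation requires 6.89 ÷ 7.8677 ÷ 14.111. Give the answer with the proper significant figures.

6.89 ÷ 7.8677 ÷ 14.111 = 0.0620602668116…
Multiplication/division keeps the fewest significant figures: 6.89 → 3 s.f., 7.8677 → 5 s.f., 14.111 → 5 s.f.; limit is 3.
Rounded to 3 significant figures: 0.0621.

0.0621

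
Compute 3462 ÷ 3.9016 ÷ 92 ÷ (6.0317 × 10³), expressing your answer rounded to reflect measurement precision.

1.6 × 10⁻³

3462 ÷ 3.9016 ÷ 92 ÷ (6.0317 × 10³) = 0.00159903054871…
Multiplication/division keeps the fewest significant figures: 3462 → 4 s.f., 3.9016 → 5 s.f., 92 → 2 s.f., 6.0317 × 10³ → 5 s.f.; limit is 2.
Rounded to 2 significant figures: 1.6 × 10⁻³.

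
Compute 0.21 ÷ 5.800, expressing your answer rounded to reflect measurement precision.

0.036

0.21 ÷ 5.800 = 0.0362068965517…
Multiplication/division keeps the fewest significant figures: 0.21 → 2 s.f., 5.800 → 4 s.f.; limit is 2.
Rounded to 2 significant figures: 0.036.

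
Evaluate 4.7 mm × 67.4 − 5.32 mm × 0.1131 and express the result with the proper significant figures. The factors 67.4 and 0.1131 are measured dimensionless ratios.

4.7 × 67.4 = 316.78 → 3.2 × 10^2 mm (2 s.f., last digit at the 10^1 place).
5.32 × 0.1131 = 0.601692 → 0.602 mm (3 s.f., last digit at the 10^-3 place).
Difference: 316.178308 mm; keep the coarser place, 10^1.
Result: 3.2 × 10^2 mm.

3.2 × 10^2 mm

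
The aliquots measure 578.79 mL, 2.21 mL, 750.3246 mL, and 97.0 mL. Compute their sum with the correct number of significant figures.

1428.3 mL

578.79 mL + 2.21 mL + 750.3246 mL + 97.0 mL = 1428.3246 mL.
Addition/subtraction keeps the fewest decimal places: 578.79 → 2 decimal places, 2.21 → 2 decimal places, 750.3246 → 4 decimal places, 97.0 → 1 decimal place; limit is 1.
Rounded to 1 decimal place: 1428.3 mL.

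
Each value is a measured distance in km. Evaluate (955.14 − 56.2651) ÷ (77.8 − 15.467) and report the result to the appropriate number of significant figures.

14.4

955.14 − 56.2651 = 898.8749, limited to 2 d.p. → 5 s.f.; 77.8 − 15.467 = 62.333, limited to 1 d.p. → 3 s.f.
Carrying full precision, 898.8749 ÷ 62.333 = 14.4205300563…; keep min(5, 3) = 3 s.f.
Rounded to 3 significant figures: 14.4.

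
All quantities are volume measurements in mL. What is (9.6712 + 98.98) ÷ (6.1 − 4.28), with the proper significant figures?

9.6712 + 98.98 = 108.6512, limited to 2 d.p. → 5 s.f.; 6.1 − 4.28 = 1.82, limited to 1 d.p. → 2 s.f.
Carrying full precision, 108.6512 ÷ 1.82 = 59.6984615385…; keep min(5, 2) = 2 s.f.
Rounded to 2 significant figures: 6.0 × 10¹.

6.0 × 10¹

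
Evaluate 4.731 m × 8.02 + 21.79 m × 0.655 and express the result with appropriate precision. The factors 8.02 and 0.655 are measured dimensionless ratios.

52.2 m

4.731 × 8.02 = 37.94262 → 37.9 m (3 s.f., last digit at the 10^-1 place).
21.79 × 0.655 = 14.27245 → 14.3 m (3 s.f., last digit at the 10^-1 place).
Sum: 52.21507 m; keep the coarser place, 10^-1.
Result: 52.2 m.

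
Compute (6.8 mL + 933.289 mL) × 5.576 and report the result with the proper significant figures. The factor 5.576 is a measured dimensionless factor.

5242 mL

6.8 mL + 933.289 mL = 940.089 mL; the sum is limited to 1 decimal place (4 s.f.).
Carrying full precision, 940.089 × 5.576 = 5241.936264 mL; 5.576 has 4 s.f., so the result keeps min(4, 4) = 4 s.f.
Rounded to 4 significant figures: 5242 mL.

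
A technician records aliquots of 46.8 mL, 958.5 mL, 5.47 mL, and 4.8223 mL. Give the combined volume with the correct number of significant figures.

46.8 mL + 958.5 mL + 5.47 mL + 4.8223 mL = 1015.5923 mL.
Addition/subtraction keeps the fewest decimal places: 46.8 → 1 decimal place, 958.5 → 1 decimal place, 5.47 → 2 decimal places, 4.8223 → 4 decimal places; limit is 1.
Rounded to 1 decimal place: 1015.6 mL.

1015.6 mL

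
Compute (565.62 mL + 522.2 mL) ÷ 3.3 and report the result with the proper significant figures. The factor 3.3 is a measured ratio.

565.62 mL + 522.2 mL = 1087.82 mL; the sum is limited to 1 decimal place (5 s.f.).
Carrying full precision, 1087.82 ÷ 3.3 = 329.642424242… mL; 3.3 has 2 s.f., so the result keeps min(5, 2) = 2 s.f.
Rounded to 2 significant figures: 3.3 × 10^2 mL.

3.3 × 10^2 mL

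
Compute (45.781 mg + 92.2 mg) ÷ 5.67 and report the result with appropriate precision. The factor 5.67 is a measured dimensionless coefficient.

24.3 mg

45.781 mg + 92.2 mg = 137.981 mg; the sum is limited to 1 decimal place (4 s.f.).
Carrying full precision, 137.981 ÷ 5.67 = 24.3352733686… mg; 5.67 has 3 s.f., so the result keeps min(4, 3) = 3 s.f.
Rounded to 3 significant figures: 24.3 mg.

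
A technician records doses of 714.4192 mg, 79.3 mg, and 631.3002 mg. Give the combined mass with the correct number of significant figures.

714.4192 mg + 79.3 mg + 631.3002 mg = 1425.0194 mg.
Addition/subtraction keeps the fewest decimal places: 714.4192 → 4 decimal places, 79.3 → 1 decimal place, 631.3002 → 4 decimal places; limit is 1.
Rounded to 1 decimal place: 1.4250 × 10^3 mg.

1.4250 × 10^3 mg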